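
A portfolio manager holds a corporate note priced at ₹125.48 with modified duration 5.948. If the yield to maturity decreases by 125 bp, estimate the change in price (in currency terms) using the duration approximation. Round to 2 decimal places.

+₹9.33

Duration approximation: ΔP/P ≈ -D_mod · Δy = -5.948 × (-0.0125) = +0.074350.
ΔP ≈ 125.48 × (+0.074350) = +9.329438.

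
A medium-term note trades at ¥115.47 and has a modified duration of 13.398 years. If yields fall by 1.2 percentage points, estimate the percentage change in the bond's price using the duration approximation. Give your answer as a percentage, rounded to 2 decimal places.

Duration approximation: ΔP/P ≈ -D_mod · Δy = -13.398 × (-0.012) = +0.160776.
As a percentage: +16.0776%.

+16.08%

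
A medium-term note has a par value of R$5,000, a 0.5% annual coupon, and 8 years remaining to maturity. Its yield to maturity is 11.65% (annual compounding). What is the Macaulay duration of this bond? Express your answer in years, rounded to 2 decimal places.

Periodic yield y = 0.1165. Discount each cash flow and weight by its year:
  t   CF        PV=CF/(1+0.1165)^t    t·PV
  1        25.00        22.3914        22.3914
  2        25.00        20.0550        40.1100
  3        25.00        17.9624        53.8871
  4        25.00        16.0881        64.3525
  5        25.00        14.4094        72.0471
  6        25.00        12.9059        77.4353
  7        25.00        11.5592        80.9146
  8     5,025.00     2,080.9720    16,647.7764
  Σ                  2,196.3435    17,058.9143
Price P = Σ PV = 2,196.3435.
Macaulay duration = Σ(t·PV) / P = 17,058.9143 / 2,196.3435 = 7.76696 years.

7.77 years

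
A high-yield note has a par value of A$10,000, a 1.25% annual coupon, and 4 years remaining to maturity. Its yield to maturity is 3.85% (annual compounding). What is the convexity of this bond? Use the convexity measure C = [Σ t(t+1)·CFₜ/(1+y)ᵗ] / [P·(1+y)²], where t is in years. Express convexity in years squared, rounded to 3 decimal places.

With y = 0.0385:
  t   CF        PV=CF/(1+0.0385)^t    t·PV        t(t+1)·PV
  1       125.00       120.3659       120.3659         240.7318
  2       125.00       115.9036       231.8072         695.4217
  3       125.00       111.6068       334.8203       1,339.2812
  4    10,125.00     8,705.0051    34,820.0203     174,100.1014
  Σ                  9,052.8814    35,507.0137     176,375.5361
P = 9,052.8814.
Convexity = Σ t(t+1)·PV / [P·(1+y)²] = 176,375.5361 / (9,052.8814 × 1.078482) = 18.06502.

18.065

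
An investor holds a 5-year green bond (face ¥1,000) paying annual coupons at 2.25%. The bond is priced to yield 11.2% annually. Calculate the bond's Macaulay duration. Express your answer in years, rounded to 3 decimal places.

Periodic yield y = 0.112. Discount each cash flow and weight by its year:
  t   CF        PV=CF/(1+0.112)^t    t·PV
  1        22.50        20.2338        20.2338
  2        22.50        18.1959        36.3917
  3        22.50        16.3632        49.0896
  4        22.50        14.7151        58.8604
  5     1,022.50       601.3667     3,006.8335
  Σ                    670.8747     3,171.4091
Price P = Σ PV = 670.8747.
Macaulay duration = Σ(t·PV) / P = 3,171.4091 / 670.8747 = 4.72727 years.

4.727 years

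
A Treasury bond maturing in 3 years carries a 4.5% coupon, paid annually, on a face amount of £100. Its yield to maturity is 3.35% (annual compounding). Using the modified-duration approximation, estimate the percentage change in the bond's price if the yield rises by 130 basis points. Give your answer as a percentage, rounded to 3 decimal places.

-3.616%

Periodic yield y = 0.0335. Modified duration first:
  t   CF        PV=CF/(1+0.0335)^t    t·PV
  1         4.50         4.3541         4.3541
  2         4.50         4.2130         8.4260
  3       104.50        94.6640       283.9920
  Σ                    103.2311       296.7721
P = 103.2311; D_Mac = 2.87483 yrs; D_mod = 2.87483/(1+0.0335) = 2.78165 yrs.
ΔP/P ≈ -D_mod · Δy = -2.78165 × (+0.013) = -0.036161 = -3.6161%.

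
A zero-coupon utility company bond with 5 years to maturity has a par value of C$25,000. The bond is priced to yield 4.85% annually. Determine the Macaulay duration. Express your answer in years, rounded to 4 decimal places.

A zero-coupon bond has a single cash flow at maturity, so its Macaulay duration equals its maturity: 5 years.

5.0000 years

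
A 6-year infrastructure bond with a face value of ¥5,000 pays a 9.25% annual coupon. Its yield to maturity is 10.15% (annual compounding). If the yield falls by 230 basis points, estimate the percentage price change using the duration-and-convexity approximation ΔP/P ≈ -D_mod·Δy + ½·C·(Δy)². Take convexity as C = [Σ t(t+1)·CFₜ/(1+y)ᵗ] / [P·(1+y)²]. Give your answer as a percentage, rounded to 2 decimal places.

With y = 0.1015:
  t   CF        PV=CF/(1+0.1015)^t    t·PV        t(t+1)·PV
  1       462.50       419.8820       419.8820         839.7640
  2       462.50       381.1911       762.3822       2,287.1465
  3       462.50       346.0654     1,038.1963       4,152.7853
  4       462.50       314.1765     1,256.7061       6,283.5305
  5       462.50       285.2261     1,426.1304       8,556.7823
  6     5,462.50     3,058.3307    18,349.9841     128,449.8885
  Σ                  4,804.8718    23,253.2810     150,569.8970
P = 4,804.8718; D_Mac = 4.83952 yrs; D_mod = 4.39357 yrs; C = 25.82780.
Duration effect: -4.39357 × (-0.023) = +0.101052
Convexity effect: 0.5 × 25.82780 × (-0.023)² = +0.0068315
ΔP/P ≈ +0.101052 + 0.0068315 = +0.107884 = +10.7884%.

+10.79%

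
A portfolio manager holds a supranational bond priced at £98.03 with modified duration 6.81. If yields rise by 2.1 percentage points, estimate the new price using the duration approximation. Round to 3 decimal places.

£84.011

Duration approximation: ΔP/P ≈ -D_mod · Δy = -6.81 × (+0.021) = -0.143010.
New price ≈ 98.03 × (1 - 0.143010) = 84.0107297.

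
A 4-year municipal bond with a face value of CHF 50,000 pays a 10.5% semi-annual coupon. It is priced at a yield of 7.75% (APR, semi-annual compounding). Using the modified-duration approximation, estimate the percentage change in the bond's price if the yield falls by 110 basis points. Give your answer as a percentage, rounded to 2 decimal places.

+3.60%

Periodic yield y = 0.03875. Modified duration first:
  t   CF        PV=CF/(1+0.03875)^t    t·PV
  1     2,625.00     2,527.0758     2,527.0758
  2     2,625.00     2,432.8046     4,865.6093
  3     2,625.00     2,342.0502     7,026.1506
  4     2,625.00     2,254.6813     9,018.7252
  5     2,625.00     2,170.5716    10,852.8582
  6     2,625.00     2,089.5997    12,537.5979
  7     2,625.00     2,011.6483    14,081.5380
  8    52,625.00    38,824.3161   310,594.5290
  Σ                 54,652.7476   371,504.0838
P = 54,652.7476; D_Mac = 6.79754 half-year periods = 3.39877 yrs; D_mod = 3.39877/(1+0.03875) = 3.27198 yrs.
ΔP/P ≈ -D_mod · Δy = -3.27198 × (-0.011) = +0.035992 = +3.5992%.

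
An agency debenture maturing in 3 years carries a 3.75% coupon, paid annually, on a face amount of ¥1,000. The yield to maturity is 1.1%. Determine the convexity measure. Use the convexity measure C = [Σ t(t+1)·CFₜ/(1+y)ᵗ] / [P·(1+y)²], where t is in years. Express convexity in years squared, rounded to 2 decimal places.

With y = 0.011:
  t   CF        PV=CF/(1+0.011)^t    t·PV        t(t+1)·PV
  1        37.50        37.0920        37.0920          74.1840
  2        37.50        36.6884        73.3768         220.1305
  3     1,037.50     1,004.0021     3,012.0064      12,048.0257
  Σ                  1,077.7825     3,122.4752      12,342.3402
P = 1,077.7825.
Convexity = Σ t(t+1)·PV / [P·(1+y)²] = 12,342.3402 / (1,077.7825 × 1.022121) = 11.20377.

11.20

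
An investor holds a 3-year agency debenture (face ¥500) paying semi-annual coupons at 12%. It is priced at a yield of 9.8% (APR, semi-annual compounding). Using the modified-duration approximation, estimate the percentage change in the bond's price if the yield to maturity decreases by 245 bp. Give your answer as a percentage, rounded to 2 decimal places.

Periodic yield y = 0.049. Modified duration first:
  t   CF        PV=CF/(1+0.049)^t    t·PV
  1        30.00        28.5987        28.5987
  2        30.00        27.2628        54.5256
  3        30.00        25.9893        77.9679
  4        30.00        24.7753        99.1013
  5        30.00        23.6180       118.0902
  6       530.00       397.7617     2,386.5701
  Σ                    528.0058     2,764.8537
P = 528.0058; D_Mac = 5.23641 half-year periods = 2.61820 yrs; D_mod = 2.61820/(1+0.049) = 2.49590 yrs.
ΔP/P ≈ -D_mod · Δy = -2.49590 × (-0.0245) = +0.061150 = +6.1150%.

+6.11%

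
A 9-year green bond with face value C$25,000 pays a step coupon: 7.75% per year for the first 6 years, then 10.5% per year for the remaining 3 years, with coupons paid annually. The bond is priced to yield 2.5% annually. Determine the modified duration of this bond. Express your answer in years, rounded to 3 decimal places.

7.047 years

Periodic yield y = 0.025. First find Macaulay duration:
  t   CF        PV=CF/(1+0.025)^t    t·PV
  1     1,937.50     1,890.2439     1,890.2439
  2     1,937.50     1,844.1404     3,688.2808
  3     1,937.50     1,799.1614     5,397.4841
  4     1,937.50     1,755.2794     7,021.1175
  5     1,937.50     1,712.4677     8,562.3384
  6     1,937.50     1,670.7002    10,024.2011
  7     2,625.00     2,208.3212    15,458.2487
  8     2,625.00     2,154.4597    17,235.6780
  9    27,625.00    22,120.1210   199,081.0889
  Σ                 37,154.8949   268,358.6814
P = 37,154.8949; Macaulay duration = 268,358.6814 / 37,154.8949 = 7.22270 years.
Modified duration = D_Mac / (1 + y) = 7.22270 / 1.025 = 7.04654 years.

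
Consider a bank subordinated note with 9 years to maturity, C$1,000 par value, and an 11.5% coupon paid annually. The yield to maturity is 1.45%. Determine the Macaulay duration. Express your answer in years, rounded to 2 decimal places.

6.86 years

Periodic yield y = 0.0145. Discount each cash flow and weight by its year:
  t   CF        PV=CF/(1+0.0145)^t    t·PV
  1       115.00       113.3563       113.3563
  2       115.00       111.7362       223.4723
  3       115.00       110.1391       330.4174
  4       115.00       108.5649       434.2598
  5       115.00       107.0133       535.0663
  6       115.00       105.4837       632.9025
  7       115.00       103.9761       727.8326
  8       115.00       102.4900       819.9199
  9     1,115.00       979.5044     8,815.5399
  Σ                  1,842.2641    12,632.7670
Price P = Σ PV = 1,842.2641.
Macaulay duration = Σ(t·PV) / P = 12,632.7670 / 1,842.2641 = 6.85720 years.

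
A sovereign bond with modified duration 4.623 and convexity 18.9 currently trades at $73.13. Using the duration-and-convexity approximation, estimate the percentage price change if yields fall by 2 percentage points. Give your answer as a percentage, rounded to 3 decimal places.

Duration effect: -D_mod·Δy = -4.623 × (-0.02) = +0.092460
Convexity effect: ½·C·(Δy)² = 0.5 × 18.9 × (-0.02)² = +0.0037800
ΔP/P ≈ +0.092460 + 0.0037800 = +0.096240
= +9.6240%.

+9.624%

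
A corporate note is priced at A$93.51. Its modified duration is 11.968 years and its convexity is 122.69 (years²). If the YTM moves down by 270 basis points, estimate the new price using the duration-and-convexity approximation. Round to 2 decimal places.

A$127.91

Duration effect: -D_mod·Δy = -11.968 × (-0.027) = +0.323136
Convexity effect: ½·C·(Δy)² = 0.5 × 122.69 × (-0.027)² = +0.044720505
ΔP/P ≈ +0.323136 + 0.044720505 = +0.367856505
New price ≈ 93.51 × (1 + 0.367856505) = 127.90826178255.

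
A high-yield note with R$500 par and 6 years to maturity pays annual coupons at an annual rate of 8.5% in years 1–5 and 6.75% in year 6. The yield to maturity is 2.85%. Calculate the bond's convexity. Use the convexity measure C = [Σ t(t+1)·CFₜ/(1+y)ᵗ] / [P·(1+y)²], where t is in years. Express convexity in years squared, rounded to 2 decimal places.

With y = 0.0285:
  t   CF        PV=CF/(1+0.0285)^t    t·PV        t(t+1)·PV
  1        42.50        41.3223        41.3223          82.6446
  2        42.50        40.1773        80.3545         241.0636
  3        42.50        39.0639       117.1918         468.7673
  4        42.50        37.9815       151.9259         759.6294
  5        42.50        36.9290       184.6450       1,107.8698
  6       533.75       450.9331     2,705.5986      18,939.1901
  Σ                    646.4071     3,281.0381      21,599.1646
P = 646.4071.
Convexity = Σ t(t+1)·PV / [P·(1+y)²] = 21,599.1646 / (646.4071 × 1.057812) = 31.58801.

31.59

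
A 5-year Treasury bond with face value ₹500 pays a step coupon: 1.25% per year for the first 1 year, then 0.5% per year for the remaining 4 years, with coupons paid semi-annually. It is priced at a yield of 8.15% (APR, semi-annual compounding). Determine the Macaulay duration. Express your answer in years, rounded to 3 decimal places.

Periodic yield y = 0.04075. Discount each cash flow and weight by its period:
  t   CF        PV=CF/(1+0.04075)^t    t·PV
  1        3.125         3.0026         3.0026
  2        3.125         2.8851         5.7702
  3        1.250         1.1088         3.3265
  4        1.250         1.0654         4.2617
  5        1.250         1.0237         5.1186
  6        1.250         0.9836         5.9018
  7        1.250         0.9451         6.6158
  8        1.250         0.9081         7.2649
  9        1.250         0.8726         7.8530
  10     501.250       336.1942     3,361.9418
  Σ                    348.9893     3,411.0569
Price P = Σ PV = 348.9893.
Macaulay duration = Σ(t·PV) / P = 3,411.0569 / 348.9893 = 9.77410 half-year periods.
In years: 9.77410 / 2 = 4.88705 years.

4.887 years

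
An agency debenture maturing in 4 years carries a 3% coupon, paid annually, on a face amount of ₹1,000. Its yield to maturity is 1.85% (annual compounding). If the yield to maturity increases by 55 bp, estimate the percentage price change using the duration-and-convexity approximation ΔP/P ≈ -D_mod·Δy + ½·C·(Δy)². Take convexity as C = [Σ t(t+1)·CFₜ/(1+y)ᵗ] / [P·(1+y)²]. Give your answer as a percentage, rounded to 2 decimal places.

-2.04%

With y = 0.0185:
  t   CF        PV=CF/(1+0.0185)^t    t·PV        t(t+1)·PV
  1        30.00        29.4551        29.4551          58.9102
  2        30.00        28.9201        57.8401         173.5204
  3        30.00        28.3948        85.1843         340.7371
  4     1,030.00       957.1788     3,828.7154      19,143.5769
  Σ                  1,043.9487     4,001.1948      19,716.7445
P = 1,043.9487; D_Mac = 3.83275 yrs; D_mod = 3.76313 yrs; C = 18.20681.
Duration effect: -3.76313 × (+0.0055) = -0.020697
Convexity effect: 0.5 × 18.20681 × (0.0055)² = +0.0002754
ΔP/P ≈ -0.020697 + 0.0002754 = -0.020422 = -2.0422%.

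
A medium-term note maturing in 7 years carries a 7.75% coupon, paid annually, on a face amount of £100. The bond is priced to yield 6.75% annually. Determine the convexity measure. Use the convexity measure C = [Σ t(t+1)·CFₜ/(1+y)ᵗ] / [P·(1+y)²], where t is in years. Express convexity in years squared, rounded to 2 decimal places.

37.11

With y = 0.0675:
  t   CF        PV=CF/(1+0.0675)^t    t·PV        t(t+1)·PV
  1         7.75         7.2600         7.2600          14.5199
  2         7.75         6.8009        13.6018          40.8054
  3         7.75         6.3709        19.1126          76.4503
  4         7.75         5.9680        23.8721         119.3604
  5         7.75         5.5906        27.9532         167.7195
  6         7.75         5.2371        31.4229         219.9600
  7       107.75        68.2091       477.4635       3,819.7076
  Σ                    105.4366       600.6859       4,458.5230
P = 105.4366.
Convexity = Σ t(t+1)·PV / [P·(1+y)²] = 4,458.5230 / (105.4366 × 1.139556) = 37.10769.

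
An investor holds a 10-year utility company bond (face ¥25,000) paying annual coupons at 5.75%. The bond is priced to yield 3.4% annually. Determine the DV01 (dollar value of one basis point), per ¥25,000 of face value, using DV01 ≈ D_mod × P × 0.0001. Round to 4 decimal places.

Periodic yield y = 0.034.
  t   CF        PV=CF/(1+0.034)^t    t·PV
  1     1,437.50     1,390.2321     1,390.2321
  2     1,437.50     1,344.5185     2,689.0370
  3     1,437.50     1,300.3080     3,900.9240
  4     1,437.50     1,257.5513     5,030.2051
  5     1,437.50     1,216.2004     6,081.0022
  6     1,437.50     1,176.2093     7,057.2560
  7     1,437.50     1,137.5332     7,962.7324
  8     1,437.50     1,100.1288     8,801.0306
  9     1,437.50     1,063.9544     9,575.5894
  10   26,437.50    18,924.0897   189,240.8967
  Σ                 29,910.7257   241,728.9054
P = 29,910.7257; D_Mac = 8.08168 yrs; D_mod = 7.81594 yrs.
DV01 ≈ 7.81594 × 29,910.7257 × 0.0001 = 23.378037.

¥23.3780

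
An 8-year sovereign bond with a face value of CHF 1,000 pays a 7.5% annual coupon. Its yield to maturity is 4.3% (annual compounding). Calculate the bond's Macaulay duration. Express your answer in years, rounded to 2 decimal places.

6.47 years

Periodic yield y = 0.043. Discount each cash flow and weight by its year:
  t   CF        PV=CF/(1+0.043)^t    t·PV
  1        75.00        71.9080        71.9080
  2        75.00        68.9434       137.8868
  3        75.00        66.1010       198.3031
  4        75.00        63.3759       253.5035
  5        75.00        60.7631       303.8154
  6        75.00        58.2580       349.5479
  7        75.00        55.8562       390.9931
  8     1,075.00       767.5983     6,140.7863
  Σ                  1,212.8038     7,846.7441
Price P = Σ PV = 1,212.8038.
Macaulay duration = Σ(t·PV) / P = 7,846.7441 / 1,212.8038 = 6.46992 years.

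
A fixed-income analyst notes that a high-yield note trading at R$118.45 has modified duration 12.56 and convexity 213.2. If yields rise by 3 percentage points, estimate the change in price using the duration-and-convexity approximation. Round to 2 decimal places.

-R$33.27

Duration effect: -D_mod·Δy = -12.56 × (+0.03) = -0.376800
Convexity effect: ½·C·(Δy)² = 0.5 × 213.2 × (0.03)² = +0.0959400
ΔP/P ≈ -0.376800 + 0.0959400 = -0.280860
ΔP ≈ 118.45 × (-0.280860) = -33.267867.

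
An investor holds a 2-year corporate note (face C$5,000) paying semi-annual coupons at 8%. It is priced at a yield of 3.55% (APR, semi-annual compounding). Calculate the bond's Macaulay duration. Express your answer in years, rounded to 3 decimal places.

Periodic yield y = 0.01775. Discount each cash flow and weight by its period:
  t   CF        PV=CF/(1+0.01775)^t    t·PV
  1       200.00       196.5119       196.5119
  2       200.00       193.0847       386.1693
  3       200.00       189.7172       569.1515
  4     5,200.00     4,846.6192    19,386.4768
  Σ                  5,425.9330    20,538.3096
Price P = Σ PV = 5,425.9330.
Macaulay duration = Σ(t·PV) / P = 20,538.3096 / 5,425.9330 = 3.78521 half-year periods.
In years: 3.78521 / 2 = 1.89261 years.

1.893 years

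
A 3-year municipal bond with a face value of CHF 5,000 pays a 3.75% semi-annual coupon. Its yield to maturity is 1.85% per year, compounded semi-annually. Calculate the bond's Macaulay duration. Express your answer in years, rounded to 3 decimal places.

Periodic yield y = 0.00925. Discount each cash flow and weight by its period:
  t   CF        PV=CF/(1+0.00925)^t    t·PV
  1        93.75        92.8908        92.8908
  2        93.75        92.0394       184.0788
  3        93.75        91.1958       273.5875
  4        93.75        90.3600       361.4400
  5        93.75        89.5318       447.6592
  6     5,093.75     4,819.9782    28,919.8694
  Σ                  5,275.9961    30,279.5257
Price P = Σ PV = 5,275.9961.
Macaulay duration = Σ(t·PV) / P = 30,279.5257 / 5,275.9961 = 5.73911 half-year periods.
In years: 5.73911 / 2 = 2.86956 years.

2.870 years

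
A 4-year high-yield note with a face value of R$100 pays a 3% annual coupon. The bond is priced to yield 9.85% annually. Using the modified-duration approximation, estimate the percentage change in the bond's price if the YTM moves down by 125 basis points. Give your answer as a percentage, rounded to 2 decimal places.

Periodic yield y = 0.0985. Modified duration first:
  t   CF        PV=CF/(1+0.0985)^t    t·PV
  1         3.00         2.7310         2.7310
  2         3.00         2.4861         4.9722
  3         3.00         2.2632         6.7896
  4       103.00        70.7354       282.9417
  Σ                     78.2157       297.4345
P = 78.2157; D_Mac = 3.80275 yrs; D_mod = 3.80275/(1+0.0985) = 3.46176 yrs.
ΔP/P ≈ -D_mod · Δy = -3.46176 × (-0.0125) = +0.043272 = +4.3272%.

+4.33%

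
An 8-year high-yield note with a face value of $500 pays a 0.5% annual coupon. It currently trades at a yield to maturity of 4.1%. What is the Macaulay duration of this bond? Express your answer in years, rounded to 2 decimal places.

Periodic yield y = 0.041. Discount each cash flow and weight by its year:
  t   CF        PV=CF/(1+0.041)^t    t·PV
  1         2.50         2.4015         2.4015
  2         2.50         2.3070         4.6139
  3         2.50         2.2161         6.6483
  4         2.50         2.1288         8.5152
  5         2.50         2.0450        10.2248
  6         2.50         1.9644        11.7866
  7         2.50         1.8871        13.2094
  8       502.50       364.3596     2,914.8769
  Σ                    379.3095     2,972.2766
Price P = Σ PV = 379.3095.
Macaulay duration = Σ(t·PV) / P = 2,972.2766 / 379.3095 = 7.83602 years.

7.84 years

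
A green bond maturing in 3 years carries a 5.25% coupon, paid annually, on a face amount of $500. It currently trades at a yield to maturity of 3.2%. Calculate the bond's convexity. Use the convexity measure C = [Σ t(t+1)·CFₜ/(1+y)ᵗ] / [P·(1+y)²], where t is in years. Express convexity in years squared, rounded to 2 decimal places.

With y = 0.032:
  t   CF        PV=CF/(1+0.032)^t    t·PV        t(t+1)·PV
  1        26.25        25.4360        25.4360          50.8721
  2        26.25        24.6473        49.2947         147.8840
  3       526.25       478.7988     1,436.3963       5,745.5851
  Σ                    528.8821     1,511.1270       5,944.3412
P = 528.8821.
Convexity = Σ t(t+1)·PV / [P·(1+y)²] = 5,944.3412 / (528.8821 × 1.065024) = 10.55323.

10.55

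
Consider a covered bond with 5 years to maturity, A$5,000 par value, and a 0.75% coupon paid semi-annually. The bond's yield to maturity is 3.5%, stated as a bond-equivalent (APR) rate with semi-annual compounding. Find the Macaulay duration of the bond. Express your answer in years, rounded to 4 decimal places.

Periodic yield y = 0.0175. Discount each cash flow and weight by its period:
  t   CF        PV=CF/(1+0.0175)^t    t·PV
  1        18.75        18.4275        18.4275
  2        18.75        18.1106        36.2212
  3        18.75        17.7991        53.3973
  4        18.75        17.4930        69.9719
  5        18.75        17.1921        85.9606
  6        18.75        16.8964       101.3785
  7        18.75        16.6058       116.2407
  8        18.75        16.3202       130.5617
  9        18.75        16.0395       144.3557
  10    5,018.75     4,219.4067    42,194.0666
  Σ                  4,374.2909    42,950.5817
Price P = Σ PV = 4,374.2909.
Macaulay duration = Σ(t·PV) / P = 42,950.5817 / 4,374.2909 = 9.81887 half-year periods.
In years: 9.81887 / 2 = 4.90943 years.

4.9094 years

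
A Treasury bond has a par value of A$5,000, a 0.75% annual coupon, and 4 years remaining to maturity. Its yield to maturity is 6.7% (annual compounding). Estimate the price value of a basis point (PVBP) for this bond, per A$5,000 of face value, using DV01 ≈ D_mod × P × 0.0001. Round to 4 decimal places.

Periodic yield y = 0.067.
  t   CF        PV=CF/(1+0.067)^t    t·PV
  1        37.50        35.1453        35.1453
  2        37.50        32.9384        65.8768
  3        37.50        30.8701        92.6103
  4     5,037.50     3,886.4885    15,545.9538
  Σ                  3,985.4422    15,739.5862
P = 3,985.4422; D_Mac = 3.94927 yrs; D_mod = 3.70128 yrs.
DV01 ≈ 3.70128 × 3,985.4422 × 0.0001 = 1.475125.

A$1.4751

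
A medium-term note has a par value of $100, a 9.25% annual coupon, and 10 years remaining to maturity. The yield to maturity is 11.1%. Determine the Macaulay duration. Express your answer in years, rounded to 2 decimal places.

Periodic yield y = 0.111. Discount each cash flow and weight by its year:
  t   CF        PV=CF/(1+0.111)^t    t·PV
  1         9.25         8.3258         8.3258
  2         9.25         7.4940        14.9880
  3         9.25         6.7453        20.2358
  4         9.25         6.0714        24.2854
  5         9.25         5.4648        27.3238
  6         9.25         4.9188        29.5127
  7         9.25         4.4273        30.9914
  8         9.25         3.9850        31.8801
  9         9.25         3.5869        32.2818
  10      109.25        38.1312       381.3123
  Σ                     89.1505       601.1372
Price P = Σ PV = 89.1505.
Macaulay duration = Σ(t·PV) / P = 601.1372 / 89.1505 = 6.74295 years.

6.74 years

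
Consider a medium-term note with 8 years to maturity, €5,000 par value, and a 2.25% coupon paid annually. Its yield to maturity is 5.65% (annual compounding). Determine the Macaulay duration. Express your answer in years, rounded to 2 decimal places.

Periodic yield y = 0.0565. Discount each cash flow and weight by its year:
  t   CF        PV=CF/(1+0.0565)^t    t·PV
  1       112.50       106.4837       106.4837
  2       112.50       100.7891       201.5782
  3       112.50        95.3990       286.1971
  4       112.50        90.2972       361.1890
  5       112.50        85.4683       427.3415
  6       112.50        80.8976       485.3855
  7       112.50        76.5713       535.9991
  8     5,112.50     3,293.6490    26,349.1917
  Σ                  3,929.5552    28,753.3657
Price P = Σ PV = 3,929.5552.
Macaulay duration = Σ(t·PV) / P = 28,753.3657 / 3,929.5552 = 7.31721 years.

7.32 years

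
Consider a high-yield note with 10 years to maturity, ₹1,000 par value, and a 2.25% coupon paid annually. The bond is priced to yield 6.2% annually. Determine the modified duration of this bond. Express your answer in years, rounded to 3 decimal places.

8.333 years

Periodic yield y = 0.062. First find Macaulay duration:
  t   CF        PV=CF/(1+0.062)^t    t·PV
  1        22.50        21.1864        21.1864
  2        22.50        19.9496        39.8991
  3        22.50        18.7849        56.3547
  4        22.50        17.6882        70.7529
  5        22.50        16.6556        83.2779
  6        22.50        15.6832        94.0994
  7        22.50        14.7676       103.3734
  8        22.50        13.9055       111.2439
  9        22.50        13.0937       117.8432
  10    1,022.50       560.2968     5,602.9681
  Σ                    712.0116     6,300.9991
P = 712.0116; Macaulay duration = 6,300.9991 / 712.0116 = 8.84957 years.
Modified duration = D_Mac / (1 + y) = 8.84957 / 1.062 = 8.33293 years.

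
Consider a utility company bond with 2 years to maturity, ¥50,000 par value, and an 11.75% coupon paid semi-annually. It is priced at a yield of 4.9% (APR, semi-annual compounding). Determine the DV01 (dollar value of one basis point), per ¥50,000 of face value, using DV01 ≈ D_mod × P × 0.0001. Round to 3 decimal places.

¥10.194

Periodic yield y = 0.0245.
  t   CF        PV=CF/(1+0.0245)^t    t·PV
  1     2,937.50     2,867.2523     2,867.2523
  2     2,937.50     2,798.6845     5,597.3691
  3     2,937.50     2,731.7565     8,195.2695
  4    52,937.50    48,052.4546   192,209.8183
  Σ                 56,450.1479   208,869.7092
P = 56,450.1479; D_Mac = 3.70007 half-year periods = 1.85004 yrs; D_mod = 1.80579 yrs.
DV01 ≈ 1.80579 × 56,450.1479 × 0.0001 = 10.193739.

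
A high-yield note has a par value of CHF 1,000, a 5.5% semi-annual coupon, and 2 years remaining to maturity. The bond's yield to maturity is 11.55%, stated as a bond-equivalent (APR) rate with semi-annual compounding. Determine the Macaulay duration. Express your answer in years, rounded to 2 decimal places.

1.92 years

Periodic yield y = 0.05775. Discount each cash flow and weight by its period:
  t   CF        PV=CF/(1+0.05775)^t    t·PV
  1        27.50        25.9986        25.9986
  2        27.50        24.5791        49.1583
  3        27.50        23.2372        69.7116
  4     1,027.50       820.8233     3,283.2933
  Σ                    894.6382     3,428.1618
Price P = Σ PV = 894.6382.
Macaulay duration = Σ(t·PV) / P = 3,428.1618 / 894.6382 = 3.83190 half-year periods.
In years: 3.83190 / 2 = 1.91595 years.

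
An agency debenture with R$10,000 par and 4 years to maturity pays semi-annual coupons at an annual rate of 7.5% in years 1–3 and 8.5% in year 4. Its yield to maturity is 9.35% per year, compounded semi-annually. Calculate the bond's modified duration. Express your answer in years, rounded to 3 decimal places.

Periodic yield y = 0.04675. First find Macaulay duration:
  t   CF        PV=CF/(1+0.04675)^t    t·PV
  1       375.00       358.2517       358.2517
  2       375.00       342.2515       684.5030
  3       375.00       326.9658       980.8975
  4       375.00       312.3629     1,249.4514
  5       375.00       298.4121     1,492.0605
  6       375.00       285.0844     1,710.5064
  7       425.00       308.6655     2,160.6588
  8    10,425.00     7,233.2305    57,865.8443
  Σ                  9,465.2245    66,502.1735
P = 9,465.2245; Macaulay duration = 66,502.1735 / 9,465.2245 = 7.02595 half-year periods = 3.51297 years.
Modified duration = D_Mac / (1 + y) = 3.51297 / 1.04675 = 3.35608 years.

3.356 years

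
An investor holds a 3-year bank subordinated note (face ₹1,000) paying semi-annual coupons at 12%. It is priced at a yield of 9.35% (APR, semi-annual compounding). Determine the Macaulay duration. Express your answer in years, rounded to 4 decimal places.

Periodic yield y = 0.04675. Discount each cash flow and weight by its period:
  t   CF        PV=CF/(1+0.04675)^t    t·PV
  1        60.00        57.3203        57.3203
  2        60.00        54.7602       109.5205
  3        60.00        52.3145       156.9436
  4        60.00        49.9781       199.9122
  5        60.00        47.7459       238.7297
  6     1,060.00       805.8386     4,835.0314
  Σ                  1,067.9576     5,597.4576
Price P = Σ PV = 1,067.9576.
Macaulay duration = Σ(t·PV) / P = 5,597.4576 / 1,067.9576 = 5.24127 half-year periods.
In years: 5.24127 / 2 = 2.62064 years.

2.6206 years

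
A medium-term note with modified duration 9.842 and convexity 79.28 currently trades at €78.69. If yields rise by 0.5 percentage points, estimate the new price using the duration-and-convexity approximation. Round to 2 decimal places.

Duration effect: -D_mod·Δy = -9.842 × (+0.005) = -0.049210
Convexity effect: ½·C·(Δy)² = 0.5 × 79.28 × (0.005)² = +0.0009910
ΔP/P ≈ -0.049210 + 0.0009910 = -0.048219
New price ≈ 78.69 × (1 - 0.048219) = 74.89564689.

€74.90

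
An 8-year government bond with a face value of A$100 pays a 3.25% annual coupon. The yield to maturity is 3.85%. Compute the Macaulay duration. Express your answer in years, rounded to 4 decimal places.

Periodic yield y = 0.0385. Discount each cash flow and weight by its year:
  t   CF        PV=CF/(1+0.0385)^t    t·PV
  1         3.25         3.1295         3.1295
  2         3.25         3.0135         6.0270
  3         3.25         2.9018         8.7053
  4         3.25         2.7942        11.1768
  5         3.25         2.6906        13.4531
  6         3.25         2.5909        15.5452
  7         3.25         2.4948        17.4637
  8       103.25        76.3199       610.5596
  Σ                     95.9352       686.0601
Price P = Σ PV = 95.9352.
Macaulay duration = Σ(t·PV) / P = 686.0601 / 95.9352 = 7.15129 years.

7.1513 years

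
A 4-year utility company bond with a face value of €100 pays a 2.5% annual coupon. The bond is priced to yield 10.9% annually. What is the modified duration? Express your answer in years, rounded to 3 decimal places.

Periodic yield y = 0.109. First find Macaulay duration:
  t   CF        PV=CF/(1+0.109)^t    t·PV
  1         2.50         2.2543         2.2543
  2         2.50         2.0327         4.0654
  3         2.50         1.8329         5.4988
  4       102.50        67.7638       271.0552
  Σ                     73.8837       282.8737
P = 73.8837; Macaulay duration = 282.8737 / 73.8837 = 3.82863 years.
Modified duration = D_Mac / (1 + y) = 3.82863 / 1.109 = 3.45233 years.

3.452 years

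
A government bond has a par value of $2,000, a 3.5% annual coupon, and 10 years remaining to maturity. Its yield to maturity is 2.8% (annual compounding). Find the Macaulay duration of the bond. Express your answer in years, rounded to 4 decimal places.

Periodic yield y = 0.028. Discount each cash flow and weight by its year:
  t   CF        PV=CF/(1+0.028)^t    t·PV
  1        70.00        68.0934        68.0934
  2        70.00        66.2387       132.4774
  3        70.00        64.4345       193.3036
  4        70.00        62.6795       250.7180
  5        70.00        60.9723       304.8614
  6        70.00        59.3116       355.8694
  7        70.00        57.6961       403.8725
  8        70.00        56.1246       448.9967
  9        70.00        54.5959       491.3631
  10    2,070.00     1,570.5045    15,705.0455
  Σ                  2,120.6511    18,354.6009
Price P = Σ PV = 2,120.6511.
Macaulay duration = Σ(t·PV) / P = 18,354.6009 / 2,120.6511 = 8.65517 years.

8.6552 years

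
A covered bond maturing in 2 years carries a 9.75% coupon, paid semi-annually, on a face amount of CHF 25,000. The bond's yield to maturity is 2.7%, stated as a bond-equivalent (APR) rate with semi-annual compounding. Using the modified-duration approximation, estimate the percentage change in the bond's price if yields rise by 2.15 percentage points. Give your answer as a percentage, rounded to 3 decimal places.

Periodic yield y = 0.0135. Modified duration first:
  t   CF        PV=CF/(1+0.0135)^t    t·PV
  1     1,218.75     1,202.5160     1,202.5160
  2     1,218.75     1,186.4983     2,372.9966
  3     1,218.75     1,170.6939     3,512.0818
  4    26,218.75    24,849.4608    99,397.8434
  Σ                 28,409.1691   106,485.4379
P = 28,409.1691; D_Mac = 3.74828 half-year periods = 1.87414 yrs; D_mod = 1.87414/(1+0.0135) = 1.84917 yrs.
ΔP/P ≈ -D_mod · Δy = -1.84917 × (+0.0215) = -0.039757 = -3.9757%.

-3.976%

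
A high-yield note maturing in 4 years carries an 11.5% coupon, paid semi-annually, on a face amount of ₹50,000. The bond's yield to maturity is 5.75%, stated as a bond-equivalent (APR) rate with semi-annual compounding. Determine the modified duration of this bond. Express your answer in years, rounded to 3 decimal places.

3.290 years

Periodic yield y = 0.02875. First find Macaulay duration:
  t   CF        PV=CF/(1+0.02875)^t    t·PV
  1     2,875.00     2,794.6537     2,794.6537
  2     2,875.00     2,716.5528     5,433.1056
  3     2,875.00     2,640.6346     7,921.9037
  4     2,875.00     2,566.8380    10,267.3519
  5     2,875.00     2,495.1037    12,475.5187
  6     2,875.00     2,425.3742    14,552.2454
  7     2,875.00     2,357.5934    16,503.1540
  8    52,875.00    42,147.4782   337,179.8255
  Σ                 60,144.2287   407,127.7586
P = 60,144.2287; Macaulay duration = 407,127.7586 / 60,144.2287 = 6.76919 half-year periods = 3.38460 years.
Modified duration = D_Mac / (1 + y) = 3.38460 / 1.02875 = 3.29001 years.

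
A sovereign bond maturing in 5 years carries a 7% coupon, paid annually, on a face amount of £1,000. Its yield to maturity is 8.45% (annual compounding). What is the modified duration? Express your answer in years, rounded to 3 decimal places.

Periodic yield y = 0.0845. First find Macaulay duration:
  t   CF        PV=CF/(1+0.0845)^t    t·PV
  1        70.00        64.5459        64.5459
  2        70.00        59.5167       119.0334
  3        70.00        54.8794       164.6382
  4        70.00        50.6034       202.4137
  5     1,070.00       713.2405     3,566.2025
  Σ                    942.7859     4,116.8337
P = 942.7859; Macaulay duration = 4,116.8337 / 942.7859 = 4.36667 years.
Modified duration = D_Mac / (1 + y) = 4.36667 / 1.0845 = 4.02643 years.

4.026 years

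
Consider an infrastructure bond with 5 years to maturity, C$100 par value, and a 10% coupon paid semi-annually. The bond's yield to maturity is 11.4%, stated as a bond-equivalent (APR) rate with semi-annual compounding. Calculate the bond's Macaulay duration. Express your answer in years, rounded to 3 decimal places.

4.024 years

Periodic yield y = 0.057. Discount each cash flow and weight by its period:
  t   CF        PV=CF/(1+0.057)^t    t·PV
  1         5.00         4.7304         4.7304
  2         5.00         4.4753         8.9506
  3         5.00         4.2339        12.7018
  4         5.00         4.0056        16.0225
  5         5.00         3.7896        18.9481
  6         5.00         3.5853        21.5115
  7         5.00         3.3919        23.7434
  8         5.00         3.2090        25.6720
  9         5.00         3.0360        27.3236
  10      105.00        60.3170       603.1696
  Σ                     94.7739       762.7734
Price P = Σ PV = 94.7739.
Macaulay duration = Σ(t·PV) / P = 762.7734 / 94.7739 = 8.04835 half-year periods.
In years: 8.04835 / 2 = 4.02417 years.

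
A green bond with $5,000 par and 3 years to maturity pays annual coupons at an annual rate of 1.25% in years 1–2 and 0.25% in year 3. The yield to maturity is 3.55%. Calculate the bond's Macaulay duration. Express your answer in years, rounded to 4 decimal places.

Periodic yield y = 0.0355. Discount each cash flow and weight by its year:
  t   CF        PV=CF/(1+0.0355)^t    t·PV
  1        62.50        60.3573        60.3573
  2        62.50        58.2881       116.5762
  3     5,012.50     4,514.4420    13,543.3259
  Σ                  4,633.0874    13,720.2594
Price P = Σ PV = 4,633.0874.
Macaulay duration = Σ(t·PV) / P = 13,720.2594 / 4,633.0874 = 2.96136 years.

2.9614 years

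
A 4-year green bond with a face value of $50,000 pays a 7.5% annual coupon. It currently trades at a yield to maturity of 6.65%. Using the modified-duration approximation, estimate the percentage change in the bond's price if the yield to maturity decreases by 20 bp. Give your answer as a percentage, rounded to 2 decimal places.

Periodic yield y = 0.0665. Modified duration first:
  t   CF        PV=CF/(1+0.0665)^t    t·PV
  1     3,750.00     3,516.1744     3,516.1744
  2     3,750.00     3,296.9286     6,593.8573
  3     3,750.00     3,091.3536     9,274.0609
  4    53,750.00    41,546.5561   166,186.2243
  Σ                 51,451.0127   185,570.3168
P = 51,451.0127; D_Mac = 3.60674 yrs; D_mod = 3.60674/(1+0.0665) = 3.38185 yrs.
ΔP/P ≈ -D_mod · Δy = -3.38185 × (-0.002) = +0.006764 = +0.6764%.

+0.68%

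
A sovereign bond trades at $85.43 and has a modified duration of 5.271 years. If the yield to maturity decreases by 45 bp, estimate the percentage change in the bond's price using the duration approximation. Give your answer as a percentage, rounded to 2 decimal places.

+2.37%

Duration approximation: ΔP/P ≈ -D_mod · Δy = -5.271 × (-0.0045) = +0.0237195.
As a percentage: +2.37195%.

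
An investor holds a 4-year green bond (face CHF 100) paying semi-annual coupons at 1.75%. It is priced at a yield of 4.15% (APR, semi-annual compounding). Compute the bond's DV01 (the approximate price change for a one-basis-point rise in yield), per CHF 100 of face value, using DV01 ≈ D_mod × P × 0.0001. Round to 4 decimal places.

CHF 0.0346

Periodic yield y = 0.02075.
  t   CF        PV=CF/(1+0.02075)^t    t·PV
  1        0.875         0.8572         0.8572
  2        0.875         0.8398         1.6796
  3        0.875         0.8227         2.4681
  4        0.875         0.8060         3.2240
  5        0.875         0.7896         3.9480
  6        0.875         0.7736         4.6413
  7        0.875         0.7578         5.3048
  8      100.875        85.5911       684.7285
  Σ                     91.2378       706.8516
P = 91.2378; D_Mac = 7.74736 half-year periods = 3.87368 yrs; D_mod = 3.79493 yrs.
DV01 ≈ 3.79493 × 91.2378 × 0.0001 = 0.034624.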